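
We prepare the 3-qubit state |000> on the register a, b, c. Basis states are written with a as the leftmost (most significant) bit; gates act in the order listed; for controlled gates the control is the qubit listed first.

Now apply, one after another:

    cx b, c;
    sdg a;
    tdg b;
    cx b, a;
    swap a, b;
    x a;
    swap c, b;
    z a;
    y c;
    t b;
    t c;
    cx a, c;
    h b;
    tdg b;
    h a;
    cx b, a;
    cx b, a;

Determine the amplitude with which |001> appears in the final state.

The final state's coefficient on |001> equals 0.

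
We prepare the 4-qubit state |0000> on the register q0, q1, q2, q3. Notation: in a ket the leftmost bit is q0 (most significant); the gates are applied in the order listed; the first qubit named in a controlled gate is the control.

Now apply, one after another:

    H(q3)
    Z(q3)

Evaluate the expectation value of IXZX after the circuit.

The observable IXZX averages to 0.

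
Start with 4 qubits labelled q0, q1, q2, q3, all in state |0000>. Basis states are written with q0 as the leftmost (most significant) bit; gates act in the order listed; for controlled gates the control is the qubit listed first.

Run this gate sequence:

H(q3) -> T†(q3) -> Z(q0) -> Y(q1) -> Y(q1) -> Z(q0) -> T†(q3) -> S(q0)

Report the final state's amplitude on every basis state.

After the circuit, the state carries amplitude sqrt(2)/2 on |0000>, -sqrt(2)*I/2 on |0001>, and 0 on every other basis state. Key observation: steps 3-6 multiply out to the identity, so the circuit reduces to the remaining gates.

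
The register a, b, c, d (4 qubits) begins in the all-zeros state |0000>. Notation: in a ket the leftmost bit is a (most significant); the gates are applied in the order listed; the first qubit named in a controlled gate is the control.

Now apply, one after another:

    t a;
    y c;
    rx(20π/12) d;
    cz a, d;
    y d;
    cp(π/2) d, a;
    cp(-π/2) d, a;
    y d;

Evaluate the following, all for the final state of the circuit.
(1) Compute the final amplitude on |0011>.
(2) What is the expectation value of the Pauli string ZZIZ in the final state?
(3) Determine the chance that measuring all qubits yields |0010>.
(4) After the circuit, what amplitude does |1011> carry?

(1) |0011> carries amplitude 1/2 in the final state.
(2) The expectation value of ZZIZ is 1/2.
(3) The probability of measuring |0010> is 3/4.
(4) The amplitude on |1011> is 0.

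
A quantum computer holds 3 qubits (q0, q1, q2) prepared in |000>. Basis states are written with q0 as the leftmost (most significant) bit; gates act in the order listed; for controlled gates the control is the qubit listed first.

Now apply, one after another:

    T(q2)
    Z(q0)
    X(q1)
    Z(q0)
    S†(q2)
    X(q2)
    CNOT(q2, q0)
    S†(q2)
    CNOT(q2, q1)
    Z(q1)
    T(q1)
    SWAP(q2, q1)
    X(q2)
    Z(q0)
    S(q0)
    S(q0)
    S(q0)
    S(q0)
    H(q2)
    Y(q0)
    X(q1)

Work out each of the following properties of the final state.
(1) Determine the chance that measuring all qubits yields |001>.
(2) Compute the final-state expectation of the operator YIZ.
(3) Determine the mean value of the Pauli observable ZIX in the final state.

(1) A full measurement returns |001> with probability 1/2.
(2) The expectation value of YIZ is 0.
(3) In the final state, ZIX has expectation -1.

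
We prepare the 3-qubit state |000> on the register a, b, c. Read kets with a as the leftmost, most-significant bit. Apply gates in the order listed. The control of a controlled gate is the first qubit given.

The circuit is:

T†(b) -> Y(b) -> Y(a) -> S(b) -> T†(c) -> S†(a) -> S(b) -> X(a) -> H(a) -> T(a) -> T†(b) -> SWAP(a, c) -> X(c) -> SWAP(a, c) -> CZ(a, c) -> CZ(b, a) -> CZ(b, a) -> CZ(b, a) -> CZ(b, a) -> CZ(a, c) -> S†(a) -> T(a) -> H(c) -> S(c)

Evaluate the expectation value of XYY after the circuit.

In the final state, XYY has expectation 0. Key observation: steps 15-20 multiply out to the identity, so the circuit reduces to the remaining gates.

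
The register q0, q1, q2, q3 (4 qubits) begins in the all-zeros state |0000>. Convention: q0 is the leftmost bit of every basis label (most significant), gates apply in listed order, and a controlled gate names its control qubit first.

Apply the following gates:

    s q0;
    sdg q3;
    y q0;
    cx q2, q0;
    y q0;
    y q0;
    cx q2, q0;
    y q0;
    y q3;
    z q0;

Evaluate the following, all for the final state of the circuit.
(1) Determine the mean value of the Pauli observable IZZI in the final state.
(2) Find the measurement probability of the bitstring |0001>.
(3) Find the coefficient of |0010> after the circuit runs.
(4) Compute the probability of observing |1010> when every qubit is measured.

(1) In the final state, IZZI has expectation 1. Key observation: steps 3-8 multiply out to the identity, so the circuit reduces to the remaining gates.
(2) Outcome |0001> occurs with probability 1.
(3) The final state's coefficient on |0010> equals 0.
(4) A full measurement returns |1010> with probability 0.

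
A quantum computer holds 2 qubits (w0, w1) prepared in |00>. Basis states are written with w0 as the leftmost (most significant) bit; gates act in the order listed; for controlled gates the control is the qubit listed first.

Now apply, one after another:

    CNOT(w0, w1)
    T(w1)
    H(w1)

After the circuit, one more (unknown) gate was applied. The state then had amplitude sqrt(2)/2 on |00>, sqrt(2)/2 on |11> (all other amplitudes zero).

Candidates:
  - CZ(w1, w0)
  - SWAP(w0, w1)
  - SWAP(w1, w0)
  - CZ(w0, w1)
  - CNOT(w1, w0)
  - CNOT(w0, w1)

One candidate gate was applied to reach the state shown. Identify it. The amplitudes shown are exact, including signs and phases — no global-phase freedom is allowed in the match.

The applied gate was CNOT(w1, w0).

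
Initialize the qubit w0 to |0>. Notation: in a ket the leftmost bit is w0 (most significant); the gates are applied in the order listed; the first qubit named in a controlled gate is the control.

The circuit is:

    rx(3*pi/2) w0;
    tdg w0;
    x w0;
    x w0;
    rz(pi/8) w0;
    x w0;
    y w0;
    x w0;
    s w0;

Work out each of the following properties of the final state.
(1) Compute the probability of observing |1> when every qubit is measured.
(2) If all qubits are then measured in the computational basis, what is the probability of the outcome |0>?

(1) The probability of measuring |1> is 1/2.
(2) The probability of measuring |0> is 1/2.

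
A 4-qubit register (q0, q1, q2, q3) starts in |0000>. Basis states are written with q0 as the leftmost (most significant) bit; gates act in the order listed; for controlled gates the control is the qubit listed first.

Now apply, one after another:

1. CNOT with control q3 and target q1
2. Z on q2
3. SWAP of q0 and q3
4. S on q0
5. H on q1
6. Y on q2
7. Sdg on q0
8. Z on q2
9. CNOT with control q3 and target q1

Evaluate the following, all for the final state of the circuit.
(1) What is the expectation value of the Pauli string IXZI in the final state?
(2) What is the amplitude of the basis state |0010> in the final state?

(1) In the final state, IXZI has expectation -1.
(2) |0010> carries amplitude -sqrt(2)*I/2 in the final state.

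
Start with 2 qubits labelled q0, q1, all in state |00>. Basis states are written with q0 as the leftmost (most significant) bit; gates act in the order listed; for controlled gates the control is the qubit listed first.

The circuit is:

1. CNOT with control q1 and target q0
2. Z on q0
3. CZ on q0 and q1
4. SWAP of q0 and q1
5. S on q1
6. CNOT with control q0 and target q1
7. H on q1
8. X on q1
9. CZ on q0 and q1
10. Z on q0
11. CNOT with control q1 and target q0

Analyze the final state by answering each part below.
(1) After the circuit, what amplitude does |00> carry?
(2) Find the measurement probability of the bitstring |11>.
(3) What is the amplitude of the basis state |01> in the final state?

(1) The final state's coefficient on |00> equals sqrt(2)/2.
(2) Outcome |11> occurs with probability 1/2.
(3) The amplitude on |01> is 0.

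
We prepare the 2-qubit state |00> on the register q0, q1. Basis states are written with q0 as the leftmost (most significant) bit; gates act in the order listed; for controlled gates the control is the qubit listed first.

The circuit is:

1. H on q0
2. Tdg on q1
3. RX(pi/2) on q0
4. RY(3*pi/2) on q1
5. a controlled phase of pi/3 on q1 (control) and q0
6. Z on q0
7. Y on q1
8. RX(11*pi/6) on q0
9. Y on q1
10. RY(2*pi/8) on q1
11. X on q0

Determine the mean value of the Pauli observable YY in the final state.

The observable YY averages to -sqrt(3)/4.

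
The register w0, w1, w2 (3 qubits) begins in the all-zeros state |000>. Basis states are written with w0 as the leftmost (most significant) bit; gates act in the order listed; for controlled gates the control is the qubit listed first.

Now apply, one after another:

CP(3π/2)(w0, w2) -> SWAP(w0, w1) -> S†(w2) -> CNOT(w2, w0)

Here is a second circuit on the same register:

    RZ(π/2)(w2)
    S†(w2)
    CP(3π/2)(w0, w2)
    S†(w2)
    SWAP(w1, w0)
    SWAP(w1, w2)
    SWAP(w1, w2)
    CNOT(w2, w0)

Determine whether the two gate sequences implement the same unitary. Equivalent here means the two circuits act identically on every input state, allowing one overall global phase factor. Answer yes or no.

Yes: on every input state the two circuits agree up to one overall phase factor.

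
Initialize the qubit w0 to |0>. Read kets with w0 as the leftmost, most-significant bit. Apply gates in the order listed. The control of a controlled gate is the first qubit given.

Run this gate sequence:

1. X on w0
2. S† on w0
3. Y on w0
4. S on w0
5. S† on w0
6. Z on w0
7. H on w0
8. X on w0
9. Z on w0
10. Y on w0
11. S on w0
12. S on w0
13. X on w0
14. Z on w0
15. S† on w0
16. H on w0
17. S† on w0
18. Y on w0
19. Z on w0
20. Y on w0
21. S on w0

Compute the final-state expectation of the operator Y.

In the final state, Y has expectation -1.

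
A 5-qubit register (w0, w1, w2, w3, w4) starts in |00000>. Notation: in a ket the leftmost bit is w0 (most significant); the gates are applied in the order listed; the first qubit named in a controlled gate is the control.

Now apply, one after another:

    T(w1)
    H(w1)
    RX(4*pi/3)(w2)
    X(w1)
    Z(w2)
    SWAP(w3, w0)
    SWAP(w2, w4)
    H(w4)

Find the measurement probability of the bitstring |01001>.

The probability of measuring |01001> is 1/4.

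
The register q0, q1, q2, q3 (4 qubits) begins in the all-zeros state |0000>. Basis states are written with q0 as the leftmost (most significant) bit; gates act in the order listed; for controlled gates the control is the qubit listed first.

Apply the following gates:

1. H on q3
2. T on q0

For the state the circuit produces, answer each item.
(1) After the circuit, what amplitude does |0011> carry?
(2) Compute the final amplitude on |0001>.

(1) |0011> carries amplitude 0 in the final state.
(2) The final state's coefficient on |0001> equals sqrt(2)/2.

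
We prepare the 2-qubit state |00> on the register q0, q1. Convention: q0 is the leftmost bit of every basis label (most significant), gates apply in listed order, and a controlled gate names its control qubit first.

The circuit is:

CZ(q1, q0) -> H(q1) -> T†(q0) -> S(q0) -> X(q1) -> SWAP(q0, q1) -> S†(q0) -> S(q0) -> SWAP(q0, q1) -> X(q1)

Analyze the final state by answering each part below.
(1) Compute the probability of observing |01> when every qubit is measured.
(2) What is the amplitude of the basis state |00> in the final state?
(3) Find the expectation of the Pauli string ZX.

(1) The probability of measuring |01> is 1/2. Key observation: steps 5-10 multiply out to the identity, so the circuit reduces to the remaining gates.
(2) The final state's coefficient on |00> equals sqrt(2)/2.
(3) In the final state, ZX has expectation 1.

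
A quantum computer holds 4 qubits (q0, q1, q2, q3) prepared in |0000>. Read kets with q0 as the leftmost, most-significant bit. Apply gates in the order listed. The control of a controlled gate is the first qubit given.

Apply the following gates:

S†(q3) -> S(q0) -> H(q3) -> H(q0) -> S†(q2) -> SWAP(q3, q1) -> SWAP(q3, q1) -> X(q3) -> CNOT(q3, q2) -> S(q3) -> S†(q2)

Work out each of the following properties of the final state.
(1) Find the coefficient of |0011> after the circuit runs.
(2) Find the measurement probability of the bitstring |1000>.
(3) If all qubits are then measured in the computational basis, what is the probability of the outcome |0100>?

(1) |0011> carries amplitude 1/2 in the final state.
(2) Outcome |1000> occurs with probability 1/4.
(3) A full measurement returns |0100> with probability 0.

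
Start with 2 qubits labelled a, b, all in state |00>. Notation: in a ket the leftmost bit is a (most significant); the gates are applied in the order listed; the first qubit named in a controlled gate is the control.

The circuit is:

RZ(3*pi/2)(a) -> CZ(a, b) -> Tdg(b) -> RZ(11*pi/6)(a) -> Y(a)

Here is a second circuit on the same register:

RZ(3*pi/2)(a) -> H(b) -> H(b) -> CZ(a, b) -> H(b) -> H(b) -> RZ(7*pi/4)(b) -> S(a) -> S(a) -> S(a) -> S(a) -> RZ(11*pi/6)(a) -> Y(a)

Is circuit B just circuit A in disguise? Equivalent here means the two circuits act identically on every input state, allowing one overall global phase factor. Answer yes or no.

Yes: on every input state the two circuits agree up to one overall phase factor.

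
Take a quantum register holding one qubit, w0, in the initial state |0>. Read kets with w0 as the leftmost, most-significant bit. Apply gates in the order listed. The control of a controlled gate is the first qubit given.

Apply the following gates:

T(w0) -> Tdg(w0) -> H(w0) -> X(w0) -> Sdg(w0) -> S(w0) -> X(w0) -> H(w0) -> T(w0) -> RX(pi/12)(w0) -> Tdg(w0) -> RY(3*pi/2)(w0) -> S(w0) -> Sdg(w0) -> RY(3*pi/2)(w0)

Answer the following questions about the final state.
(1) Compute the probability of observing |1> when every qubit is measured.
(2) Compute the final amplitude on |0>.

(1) A full measurement returns |1> with probability sqrt(2)/8 + sqrt(6)/8 + 1/2. Key observation: steps 2-9 multiply out to the identity, so the circuit reduces to the remaining gates.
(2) The amplitude on |0> is (-sqrt(sqrt(2) + 2)/4 + sqrt(6 - 3*sqrt(2))/4)*exp(I*pi/4).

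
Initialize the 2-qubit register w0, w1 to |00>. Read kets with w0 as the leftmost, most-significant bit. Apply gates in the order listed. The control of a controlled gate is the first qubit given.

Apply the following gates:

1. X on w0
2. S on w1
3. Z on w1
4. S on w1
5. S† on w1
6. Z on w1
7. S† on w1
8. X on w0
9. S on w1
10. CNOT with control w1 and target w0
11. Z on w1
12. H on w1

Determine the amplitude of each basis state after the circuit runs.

The resulting statevector has amplitude sqrt(2)/2 on |00>, sqrt(2)/2 on |01>, 0 on |10>, 0 on |11>. Key observation: steps 1-8 multiply out to the identity, so the circuit reduces to the remaining gates.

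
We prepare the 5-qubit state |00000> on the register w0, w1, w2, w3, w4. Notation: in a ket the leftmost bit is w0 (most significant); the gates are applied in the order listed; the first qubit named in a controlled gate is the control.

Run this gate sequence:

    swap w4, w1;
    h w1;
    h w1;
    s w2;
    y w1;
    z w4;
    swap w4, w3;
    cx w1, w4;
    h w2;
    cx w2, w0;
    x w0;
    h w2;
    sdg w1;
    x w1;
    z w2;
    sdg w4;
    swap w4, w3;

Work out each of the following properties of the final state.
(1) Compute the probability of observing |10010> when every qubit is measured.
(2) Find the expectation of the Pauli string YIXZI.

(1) Outcome |10010> occurs with probability 1/4. Key observation: gates 2-3 undo each other exactly, leaving only the rest of the circuit to track.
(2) The observable YIXZI averages to 0.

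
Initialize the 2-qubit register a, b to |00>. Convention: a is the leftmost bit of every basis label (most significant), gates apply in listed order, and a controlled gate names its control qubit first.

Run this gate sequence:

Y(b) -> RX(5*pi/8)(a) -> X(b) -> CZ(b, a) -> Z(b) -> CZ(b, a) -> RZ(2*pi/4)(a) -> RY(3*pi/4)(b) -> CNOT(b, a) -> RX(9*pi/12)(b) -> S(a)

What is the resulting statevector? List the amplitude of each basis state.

The final amplitudes are -I*exp(I*pi/4)*sin(5*pi/16)/2 - sqrt(2)*I*exp(I*pi/4)*sin(5*pi/16)/4 - sqrt(2)*I*exp(-I*pi/4)*cos(5*pi/16)/4 + I*exp(-I*pi/4)*cos(5*pi/16)/2 on |00>, sqrt(1/2 - sqrt(2)/4)*sqrt(sqrt(2)/4 + 1/2)*exp(-I*pi/4)*cos(5*pi/16) + sqrt(1/2 - sqrt(2)/4)*sqrt(sqrt(2)/4 + 1/2)*exp(I*pi/4)*sin(5*pi/16) on |01>, -sqrt(2)*I*exp(I*pi/4)*sin(5*pi/16)/4 + sqrt(2)*I*exp(-I*pi/4)*cos(5*pi/16)/4 + I*exp(-I*pi/4)*cos(5*pi/16)/2 + I*exp(I*pi/4)*sin(5*pi/16)/2 on |10>, -sqrt(1/2 - sqrt(2)/4)*sqrt(sqrt(2)/4 + 1/2)*exp(-I*pi/4)*cos(5*pi/16) + sqrt(1/2 - sqrt(2)/4)*sqrt(sqrt(2)/4 + 1/2)*exp(I*pi/4)*sin(5*pi/16) on |11>.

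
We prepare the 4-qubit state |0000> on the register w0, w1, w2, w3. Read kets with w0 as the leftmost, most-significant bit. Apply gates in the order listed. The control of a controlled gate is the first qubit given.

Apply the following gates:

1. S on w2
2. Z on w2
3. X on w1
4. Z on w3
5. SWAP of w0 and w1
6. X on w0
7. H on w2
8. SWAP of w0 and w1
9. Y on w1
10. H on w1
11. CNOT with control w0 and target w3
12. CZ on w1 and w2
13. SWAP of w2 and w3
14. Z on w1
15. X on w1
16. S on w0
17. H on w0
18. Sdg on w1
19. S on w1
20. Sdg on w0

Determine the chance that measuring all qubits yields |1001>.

Outcome |1001> occurs with probability 1/8.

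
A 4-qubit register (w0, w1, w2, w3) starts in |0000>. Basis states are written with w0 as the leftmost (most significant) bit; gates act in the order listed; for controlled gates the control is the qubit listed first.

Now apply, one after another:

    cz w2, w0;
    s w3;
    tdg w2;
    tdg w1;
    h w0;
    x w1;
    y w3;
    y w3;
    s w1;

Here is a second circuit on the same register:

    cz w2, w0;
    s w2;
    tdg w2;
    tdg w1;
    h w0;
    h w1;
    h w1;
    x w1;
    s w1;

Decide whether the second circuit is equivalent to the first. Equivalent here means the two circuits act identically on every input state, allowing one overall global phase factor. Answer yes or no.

No — the two circuits implement different unitaries, even allowing a global phase.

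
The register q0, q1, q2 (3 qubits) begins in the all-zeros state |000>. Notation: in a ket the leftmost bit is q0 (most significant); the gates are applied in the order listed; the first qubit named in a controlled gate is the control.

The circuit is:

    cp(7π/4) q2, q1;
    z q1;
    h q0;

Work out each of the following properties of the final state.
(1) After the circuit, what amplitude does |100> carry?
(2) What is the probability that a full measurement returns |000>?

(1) |100> carries amplitude sqrt(2)/2 in the final state.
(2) The probability of measuring |000> is 1/2.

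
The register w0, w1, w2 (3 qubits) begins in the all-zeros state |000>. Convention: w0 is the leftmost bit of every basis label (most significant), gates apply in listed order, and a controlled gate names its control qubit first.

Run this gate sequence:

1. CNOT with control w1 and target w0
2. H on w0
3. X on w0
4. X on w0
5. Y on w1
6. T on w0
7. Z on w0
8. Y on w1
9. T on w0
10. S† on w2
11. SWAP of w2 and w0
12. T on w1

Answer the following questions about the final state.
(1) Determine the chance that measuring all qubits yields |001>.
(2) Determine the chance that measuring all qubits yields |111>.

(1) A full measurement returns |001> with probability 1/2.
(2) A full measurement returns |111> with probability 0.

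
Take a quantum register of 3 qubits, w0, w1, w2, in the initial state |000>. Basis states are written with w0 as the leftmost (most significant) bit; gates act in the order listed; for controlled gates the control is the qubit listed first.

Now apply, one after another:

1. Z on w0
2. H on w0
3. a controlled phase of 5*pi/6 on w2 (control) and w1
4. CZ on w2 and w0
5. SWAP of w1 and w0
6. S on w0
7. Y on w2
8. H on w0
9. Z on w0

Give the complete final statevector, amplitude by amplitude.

The final amplitudes are 0 on |000>, I/2 on |001>, 0 on |010>, I/2 on |011>, 0 on |100>, -I/2 on |101>, 0 on |110>, -I/2 on |111>.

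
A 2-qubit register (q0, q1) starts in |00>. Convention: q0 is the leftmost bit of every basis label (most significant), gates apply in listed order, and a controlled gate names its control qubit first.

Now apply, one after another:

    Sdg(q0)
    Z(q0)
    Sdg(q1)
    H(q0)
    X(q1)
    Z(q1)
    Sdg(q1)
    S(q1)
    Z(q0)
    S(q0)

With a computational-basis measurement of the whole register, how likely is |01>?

A full measurement returns |01> with probability 1/2.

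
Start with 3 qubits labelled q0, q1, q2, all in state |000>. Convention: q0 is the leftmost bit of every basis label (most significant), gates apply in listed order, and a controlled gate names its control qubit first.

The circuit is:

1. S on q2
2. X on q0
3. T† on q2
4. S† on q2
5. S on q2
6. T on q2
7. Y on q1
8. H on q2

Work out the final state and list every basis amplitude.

After the circuit, the state carries amplitude sqrt(2)*I/2 on |110>, sqrt(2)*I/2 on |111>, and 0 on every other basis state.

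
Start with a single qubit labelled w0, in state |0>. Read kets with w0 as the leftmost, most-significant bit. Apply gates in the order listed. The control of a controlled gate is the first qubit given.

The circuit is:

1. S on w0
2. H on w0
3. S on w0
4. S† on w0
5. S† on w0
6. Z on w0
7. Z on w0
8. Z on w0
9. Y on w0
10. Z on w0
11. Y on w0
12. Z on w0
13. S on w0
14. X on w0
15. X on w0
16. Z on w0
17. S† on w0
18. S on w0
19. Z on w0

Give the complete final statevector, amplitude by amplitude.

The resulting statevector has amplitude -sqrt(2)/2 on |0>, sqrt(2)/2 on |1>. Key observation: gates 16-19 undo each other exactly, leaving only the rest of the circuit to track.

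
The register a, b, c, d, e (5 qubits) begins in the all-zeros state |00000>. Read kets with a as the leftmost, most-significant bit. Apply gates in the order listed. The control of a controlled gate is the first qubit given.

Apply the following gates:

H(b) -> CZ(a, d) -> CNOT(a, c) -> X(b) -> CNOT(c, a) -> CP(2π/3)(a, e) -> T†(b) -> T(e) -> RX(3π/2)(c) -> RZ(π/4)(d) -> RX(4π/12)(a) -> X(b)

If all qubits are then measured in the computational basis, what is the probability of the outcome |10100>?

The probability of measuring |10100> is 1/16.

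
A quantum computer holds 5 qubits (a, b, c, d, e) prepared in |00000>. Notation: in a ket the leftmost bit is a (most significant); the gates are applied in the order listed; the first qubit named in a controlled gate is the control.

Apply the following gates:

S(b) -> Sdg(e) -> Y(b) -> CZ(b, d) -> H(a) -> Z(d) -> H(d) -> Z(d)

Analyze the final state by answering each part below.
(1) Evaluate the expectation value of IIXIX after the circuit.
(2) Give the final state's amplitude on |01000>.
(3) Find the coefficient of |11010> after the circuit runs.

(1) The observable IIXIX averages to 0.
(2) The final state's coefficient on |01000> equals I/2.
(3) The amplitude on |11010> is -I/2.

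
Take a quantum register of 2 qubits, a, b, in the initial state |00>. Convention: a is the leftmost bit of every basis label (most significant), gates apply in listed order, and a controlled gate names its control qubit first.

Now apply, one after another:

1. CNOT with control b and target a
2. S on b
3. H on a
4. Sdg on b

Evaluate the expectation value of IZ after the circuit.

The expectation value of IZ is 1.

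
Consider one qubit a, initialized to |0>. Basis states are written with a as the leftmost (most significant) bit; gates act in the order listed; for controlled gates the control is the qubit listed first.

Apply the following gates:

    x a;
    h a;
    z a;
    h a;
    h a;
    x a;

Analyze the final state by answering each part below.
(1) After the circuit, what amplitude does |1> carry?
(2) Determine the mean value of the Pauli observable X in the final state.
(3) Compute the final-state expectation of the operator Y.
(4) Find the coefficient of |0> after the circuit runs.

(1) |1> carries amplitude sqrt(2)/2 in the final state.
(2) The observable X averages to 1.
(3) In the final state, Y has expectation 0.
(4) The amplitude on |0> is sqrt(2)/2.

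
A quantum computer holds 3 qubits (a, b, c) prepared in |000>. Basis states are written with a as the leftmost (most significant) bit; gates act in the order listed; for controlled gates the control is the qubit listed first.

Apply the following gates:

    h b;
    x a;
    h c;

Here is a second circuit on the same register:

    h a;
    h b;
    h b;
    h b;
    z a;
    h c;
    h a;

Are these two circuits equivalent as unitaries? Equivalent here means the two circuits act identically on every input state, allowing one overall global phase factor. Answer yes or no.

Yes, they are equivalent — the unitaries differ by at most a global phase.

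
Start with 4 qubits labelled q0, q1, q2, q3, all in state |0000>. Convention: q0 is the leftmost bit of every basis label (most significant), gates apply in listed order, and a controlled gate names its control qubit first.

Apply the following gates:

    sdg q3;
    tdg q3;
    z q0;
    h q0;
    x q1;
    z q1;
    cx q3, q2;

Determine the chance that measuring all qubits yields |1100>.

A full measurement returns |1100> with probability 1/2.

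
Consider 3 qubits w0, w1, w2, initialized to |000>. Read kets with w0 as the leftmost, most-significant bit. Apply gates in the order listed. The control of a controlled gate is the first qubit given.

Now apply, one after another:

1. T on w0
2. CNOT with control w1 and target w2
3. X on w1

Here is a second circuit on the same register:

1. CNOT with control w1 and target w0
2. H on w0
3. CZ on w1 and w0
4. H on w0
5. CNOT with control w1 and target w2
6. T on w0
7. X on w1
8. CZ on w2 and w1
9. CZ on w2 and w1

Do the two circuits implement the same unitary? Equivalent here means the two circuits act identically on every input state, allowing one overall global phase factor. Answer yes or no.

Yes — the two circuits implement the same unitary up to a global phase.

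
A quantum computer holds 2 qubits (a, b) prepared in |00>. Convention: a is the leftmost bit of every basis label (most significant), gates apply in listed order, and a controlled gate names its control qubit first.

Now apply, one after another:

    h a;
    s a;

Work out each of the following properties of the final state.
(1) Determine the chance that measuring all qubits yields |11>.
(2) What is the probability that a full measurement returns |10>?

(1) Outcome |11> occurs with probability 0.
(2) The probability of measuring |10> is 1/2.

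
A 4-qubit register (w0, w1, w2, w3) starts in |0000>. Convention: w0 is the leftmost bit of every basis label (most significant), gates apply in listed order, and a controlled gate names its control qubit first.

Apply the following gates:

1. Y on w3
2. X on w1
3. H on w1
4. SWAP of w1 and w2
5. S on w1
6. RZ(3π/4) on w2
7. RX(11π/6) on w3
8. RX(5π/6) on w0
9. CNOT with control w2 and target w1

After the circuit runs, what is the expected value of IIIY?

In the final state, IIIY has expectation -1/2.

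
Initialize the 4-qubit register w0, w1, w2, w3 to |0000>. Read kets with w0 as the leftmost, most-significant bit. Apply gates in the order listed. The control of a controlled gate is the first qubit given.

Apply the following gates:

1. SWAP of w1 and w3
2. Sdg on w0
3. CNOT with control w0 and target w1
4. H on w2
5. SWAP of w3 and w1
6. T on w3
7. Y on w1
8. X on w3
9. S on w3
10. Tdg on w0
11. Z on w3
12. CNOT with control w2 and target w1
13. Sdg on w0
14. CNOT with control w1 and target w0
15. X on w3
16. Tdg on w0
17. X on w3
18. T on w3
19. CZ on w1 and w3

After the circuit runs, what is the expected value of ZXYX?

In the final state, ZXYX has expectation 0.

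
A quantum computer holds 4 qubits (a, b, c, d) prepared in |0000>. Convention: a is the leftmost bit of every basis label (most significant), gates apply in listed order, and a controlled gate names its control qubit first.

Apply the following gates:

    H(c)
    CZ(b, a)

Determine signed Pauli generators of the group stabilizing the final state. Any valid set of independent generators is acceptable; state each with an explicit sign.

The stabilizer group can be generated by +IIXI, +ZIII, +IZII, +IIIZ, among other valid generating sets.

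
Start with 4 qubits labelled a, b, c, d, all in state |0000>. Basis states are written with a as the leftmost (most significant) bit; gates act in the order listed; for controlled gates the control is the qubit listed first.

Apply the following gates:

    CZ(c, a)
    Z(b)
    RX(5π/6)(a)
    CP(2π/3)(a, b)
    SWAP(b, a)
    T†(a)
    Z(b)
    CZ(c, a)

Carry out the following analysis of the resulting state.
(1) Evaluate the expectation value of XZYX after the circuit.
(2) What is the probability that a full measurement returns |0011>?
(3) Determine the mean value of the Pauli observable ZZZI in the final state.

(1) In the final state, XZYX has expectation 0.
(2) Outcome |0011> occurs with probability 0.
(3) The observable ZZZI averages to -sqrt(3)/2.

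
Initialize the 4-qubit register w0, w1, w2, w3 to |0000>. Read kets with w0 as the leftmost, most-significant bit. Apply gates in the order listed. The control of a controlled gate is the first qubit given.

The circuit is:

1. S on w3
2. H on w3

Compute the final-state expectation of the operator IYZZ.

The expectation value of IYZZ is 0.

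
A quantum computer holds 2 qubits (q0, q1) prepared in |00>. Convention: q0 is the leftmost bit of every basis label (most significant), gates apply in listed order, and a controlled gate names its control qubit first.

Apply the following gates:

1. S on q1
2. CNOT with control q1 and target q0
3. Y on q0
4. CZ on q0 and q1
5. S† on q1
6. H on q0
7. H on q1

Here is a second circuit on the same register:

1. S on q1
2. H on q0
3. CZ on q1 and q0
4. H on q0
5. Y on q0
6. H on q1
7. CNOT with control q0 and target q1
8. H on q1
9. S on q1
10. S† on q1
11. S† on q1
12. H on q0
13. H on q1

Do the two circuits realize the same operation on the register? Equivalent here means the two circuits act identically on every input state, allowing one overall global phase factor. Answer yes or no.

Yes — the two circuits implement the same unitary up to a global phase.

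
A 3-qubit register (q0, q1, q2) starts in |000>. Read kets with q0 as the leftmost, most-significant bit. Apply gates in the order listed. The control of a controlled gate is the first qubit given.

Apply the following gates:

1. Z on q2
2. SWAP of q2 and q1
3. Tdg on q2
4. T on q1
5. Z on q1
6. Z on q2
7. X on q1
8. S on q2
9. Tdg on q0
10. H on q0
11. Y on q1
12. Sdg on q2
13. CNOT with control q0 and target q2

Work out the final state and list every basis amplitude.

The final amplitudes are -sqrt(2)*I/2 on |000>, -sqrt(2)*I/2 on |101>, and 0 on every other basis state.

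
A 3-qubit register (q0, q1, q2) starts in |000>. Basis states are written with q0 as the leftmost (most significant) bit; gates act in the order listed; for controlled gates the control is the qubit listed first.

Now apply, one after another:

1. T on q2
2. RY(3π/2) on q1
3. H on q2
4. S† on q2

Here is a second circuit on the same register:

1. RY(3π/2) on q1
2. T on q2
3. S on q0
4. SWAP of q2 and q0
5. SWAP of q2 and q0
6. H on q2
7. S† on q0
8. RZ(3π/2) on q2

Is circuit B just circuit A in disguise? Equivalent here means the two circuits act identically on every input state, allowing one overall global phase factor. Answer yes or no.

Yes — the two circuits implement the same unitary up to a global phase.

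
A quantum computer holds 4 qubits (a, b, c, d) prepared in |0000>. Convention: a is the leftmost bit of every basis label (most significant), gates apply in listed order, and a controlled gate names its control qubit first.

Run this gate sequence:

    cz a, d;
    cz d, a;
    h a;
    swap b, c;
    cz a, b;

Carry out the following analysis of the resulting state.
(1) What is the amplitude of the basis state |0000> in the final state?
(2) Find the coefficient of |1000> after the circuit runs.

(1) The final state's coefficient on |0000> equals sqrt(2)/2.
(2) |1000> carries amplitude sqrt(2)/2 in the final state.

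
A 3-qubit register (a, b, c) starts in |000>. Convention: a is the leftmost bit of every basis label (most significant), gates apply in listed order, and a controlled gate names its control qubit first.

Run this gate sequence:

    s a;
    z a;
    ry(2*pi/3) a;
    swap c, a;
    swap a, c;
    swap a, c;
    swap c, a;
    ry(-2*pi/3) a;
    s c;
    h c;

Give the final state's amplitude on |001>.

The final state's coefficient on |001> equals sqrt(2)/2. Key observation: steps 3-8 multiply out to the identity, so the circuit reduces to the remaining gates.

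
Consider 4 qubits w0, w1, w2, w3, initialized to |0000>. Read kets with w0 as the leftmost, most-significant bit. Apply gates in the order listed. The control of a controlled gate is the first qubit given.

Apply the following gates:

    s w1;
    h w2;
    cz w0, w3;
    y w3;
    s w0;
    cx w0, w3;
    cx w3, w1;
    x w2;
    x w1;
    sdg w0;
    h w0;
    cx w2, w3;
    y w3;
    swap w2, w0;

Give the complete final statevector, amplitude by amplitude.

The resulting statevector has amplitude 1/2 on |0000>, 1/2 on |0010>, -1/2 on |1001>, -1/2 on |1011>, and 0 on every other basis state.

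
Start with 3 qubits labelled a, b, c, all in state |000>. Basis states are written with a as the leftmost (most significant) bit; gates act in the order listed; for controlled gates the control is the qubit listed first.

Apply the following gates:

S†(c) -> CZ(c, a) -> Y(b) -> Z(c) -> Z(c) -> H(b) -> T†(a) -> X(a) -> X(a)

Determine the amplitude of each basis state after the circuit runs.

The final amplitudes are sqrt(2)*I/2 on |000>, -sqrt(2)*I/2 on |010>, and 0 on every other basis state. Key observation: gates 8-9 undo each other exactly, leaving only the rest of the circuit to track.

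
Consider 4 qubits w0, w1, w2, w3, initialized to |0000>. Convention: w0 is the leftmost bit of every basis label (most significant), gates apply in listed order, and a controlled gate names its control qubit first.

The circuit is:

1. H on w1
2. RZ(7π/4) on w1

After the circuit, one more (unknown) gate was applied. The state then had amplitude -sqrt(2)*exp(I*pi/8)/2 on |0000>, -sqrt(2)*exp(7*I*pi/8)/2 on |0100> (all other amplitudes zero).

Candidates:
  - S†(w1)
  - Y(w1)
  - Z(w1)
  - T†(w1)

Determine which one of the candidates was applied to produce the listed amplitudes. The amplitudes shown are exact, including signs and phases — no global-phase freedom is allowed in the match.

The unique candidate consistent with the amplitudes is Z(w1).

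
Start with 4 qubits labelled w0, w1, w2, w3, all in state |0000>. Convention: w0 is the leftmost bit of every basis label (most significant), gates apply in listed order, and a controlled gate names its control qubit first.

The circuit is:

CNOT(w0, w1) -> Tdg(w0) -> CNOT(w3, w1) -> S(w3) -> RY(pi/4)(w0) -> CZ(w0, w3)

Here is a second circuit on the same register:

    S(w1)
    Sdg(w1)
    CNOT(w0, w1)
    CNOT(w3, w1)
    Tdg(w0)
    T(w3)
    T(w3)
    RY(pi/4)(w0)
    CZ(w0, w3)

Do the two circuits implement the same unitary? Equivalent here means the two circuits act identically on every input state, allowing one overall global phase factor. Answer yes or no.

Yes, they are equivalent — the unitaries differ by at most a global phase.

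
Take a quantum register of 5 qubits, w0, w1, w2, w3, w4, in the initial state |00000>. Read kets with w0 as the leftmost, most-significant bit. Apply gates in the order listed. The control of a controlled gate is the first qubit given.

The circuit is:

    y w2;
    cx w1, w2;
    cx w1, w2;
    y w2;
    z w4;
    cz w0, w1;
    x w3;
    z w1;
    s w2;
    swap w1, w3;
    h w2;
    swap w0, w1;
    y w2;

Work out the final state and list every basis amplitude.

The resulting statevector has amplitude -sqrt(2)*I/2 on |10000>, sqrt(2)*I/2 on |10100>, and 0 on every other basis state.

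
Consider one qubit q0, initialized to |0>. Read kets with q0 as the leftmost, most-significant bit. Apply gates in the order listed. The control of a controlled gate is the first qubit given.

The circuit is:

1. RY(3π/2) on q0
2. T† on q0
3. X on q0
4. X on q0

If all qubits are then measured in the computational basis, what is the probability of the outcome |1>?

A full measurement returns |1> with probability 1/2. Key observation: steps 3-4 multiply out to the identity, so the circuit reduces to the remaining gates.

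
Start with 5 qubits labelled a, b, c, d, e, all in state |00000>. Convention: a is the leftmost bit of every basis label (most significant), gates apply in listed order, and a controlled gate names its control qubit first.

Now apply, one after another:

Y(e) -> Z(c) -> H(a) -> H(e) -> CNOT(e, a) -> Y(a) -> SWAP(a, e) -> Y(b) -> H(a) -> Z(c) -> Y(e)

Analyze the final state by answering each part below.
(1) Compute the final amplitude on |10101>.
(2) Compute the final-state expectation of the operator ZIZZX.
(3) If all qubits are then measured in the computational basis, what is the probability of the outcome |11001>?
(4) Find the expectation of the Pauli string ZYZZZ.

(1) The amplitude on |10101> is 0.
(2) In the final state, ZIZZX has expectation -1.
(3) A full measurement returns |11001> with probability 1/2.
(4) The observable ZYZZZ averages to 0.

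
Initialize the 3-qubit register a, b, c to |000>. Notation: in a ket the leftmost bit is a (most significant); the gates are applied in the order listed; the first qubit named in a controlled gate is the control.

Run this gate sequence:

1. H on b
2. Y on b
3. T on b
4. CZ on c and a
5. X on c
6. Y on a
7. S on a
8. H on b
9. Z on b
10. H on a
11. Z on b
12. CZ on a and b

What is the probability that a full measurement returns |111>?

A full measurement returns |111> with probability sqrt(2)/8 + 1/4.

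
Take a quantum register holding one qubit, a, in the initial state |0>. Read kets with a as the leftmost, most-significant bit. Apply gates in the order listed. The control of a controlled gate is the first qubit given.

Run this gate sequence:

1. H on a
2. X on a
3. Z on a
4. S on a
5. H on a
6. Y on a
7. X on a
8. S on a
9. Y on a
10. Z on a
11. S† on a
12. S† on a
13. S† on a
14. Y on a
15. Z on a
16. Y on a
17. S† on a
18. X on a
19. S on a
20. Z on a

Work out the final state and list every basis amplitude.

The final amplitudes are 1/2 - I/2 on |0>, 1/2 + I/2 on |1>.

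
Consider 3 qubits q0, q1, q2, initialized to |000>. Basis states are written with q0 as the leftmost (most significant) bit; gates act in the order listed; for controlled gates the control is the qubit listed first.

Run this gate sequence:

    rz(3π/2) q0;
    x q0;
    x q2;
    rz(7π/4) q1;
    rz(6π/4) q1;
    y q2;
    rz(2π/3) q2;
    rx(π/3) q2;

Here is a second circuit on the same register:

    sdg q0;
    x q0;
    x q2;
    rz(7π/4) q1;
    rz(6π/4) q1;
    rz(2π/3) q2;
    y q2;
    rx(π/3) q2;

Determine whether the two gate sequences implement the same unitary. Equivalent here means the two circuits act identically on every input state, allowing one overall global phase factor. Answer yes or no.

No, they are not equivalent — no single phase factor reconciles the two unitaries.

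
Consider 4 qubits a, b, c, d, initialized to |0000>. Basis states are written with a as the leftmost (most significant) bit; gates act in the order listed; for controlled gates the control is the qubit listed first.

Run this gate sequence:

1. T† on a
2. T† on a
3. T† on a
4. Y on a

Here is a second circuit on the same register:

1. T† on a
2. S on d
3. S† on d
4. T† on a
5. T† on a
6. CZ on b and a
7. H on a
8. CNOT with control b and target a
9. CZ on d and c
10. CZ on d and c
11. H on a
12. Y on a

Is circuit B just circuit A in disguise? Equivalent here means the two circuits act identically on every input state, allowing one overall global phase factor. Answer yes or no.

Yes — the two circuits implement the same unitary up to a global phase.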